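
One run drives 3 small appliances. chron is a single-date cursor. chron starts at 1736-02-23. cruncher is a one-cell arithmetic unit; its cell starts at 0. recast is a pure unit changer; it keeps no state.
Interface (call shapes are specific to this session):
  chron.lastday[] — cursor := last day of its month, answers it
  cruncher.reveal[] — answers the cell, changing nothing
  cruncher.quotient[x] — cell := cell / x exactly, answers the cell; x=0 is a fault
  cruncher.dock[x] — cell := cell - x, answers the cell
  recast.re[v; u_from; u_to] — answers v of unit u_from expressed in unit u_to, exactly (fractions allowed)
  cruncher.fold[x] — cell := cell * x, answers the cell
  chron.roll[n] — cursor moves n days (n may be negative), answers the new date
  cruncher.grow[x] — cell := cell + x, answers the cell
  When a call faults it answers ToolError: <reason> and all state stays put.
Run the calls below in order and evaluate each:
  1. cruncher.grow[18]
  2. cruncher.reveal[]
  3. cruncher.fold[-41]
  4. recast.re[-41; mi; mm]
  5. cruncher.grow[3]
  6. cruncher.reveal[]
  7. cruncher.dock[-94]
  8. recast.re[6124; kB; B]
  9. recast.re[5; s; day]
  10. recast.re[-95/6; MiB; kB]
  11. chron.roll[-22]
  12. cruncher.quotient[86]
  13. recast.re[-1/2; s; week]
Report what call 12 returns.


Answer: -641/86

Derivation:
I use cruncher.grow(x=18), — result: 18.
Calling cruncher.reveal(): 18.
I call cruncher.fold(x=-41): -738.
Invoking recast.re(v=-41, u_from=mi, u_to=mm), giving -65983104.
Invoking cruncher.grow(x=3), yielding -735.
Using cruncher.reveal, giving -735.
Using cruncher.dock(x=-94), — result: -641.
Invoking recast.re(v=6124, u_from=kB, u_to=B), and get 6124000.
Using recast.re(v=5, u_from=s, u_to=day), giving 1/17280.
I run recast.re(v=-95/6, u_from=MiB, u_to=kB), yielding -1245184/75.
Invoking chron.roll(n=-22), giving 1736-02-01.
Invoking cruncher.quotient(x=86), — result: -641/86.
Using recast.re(v=-1/2, u_from=s, u_to=week), yielding -1/1209600.


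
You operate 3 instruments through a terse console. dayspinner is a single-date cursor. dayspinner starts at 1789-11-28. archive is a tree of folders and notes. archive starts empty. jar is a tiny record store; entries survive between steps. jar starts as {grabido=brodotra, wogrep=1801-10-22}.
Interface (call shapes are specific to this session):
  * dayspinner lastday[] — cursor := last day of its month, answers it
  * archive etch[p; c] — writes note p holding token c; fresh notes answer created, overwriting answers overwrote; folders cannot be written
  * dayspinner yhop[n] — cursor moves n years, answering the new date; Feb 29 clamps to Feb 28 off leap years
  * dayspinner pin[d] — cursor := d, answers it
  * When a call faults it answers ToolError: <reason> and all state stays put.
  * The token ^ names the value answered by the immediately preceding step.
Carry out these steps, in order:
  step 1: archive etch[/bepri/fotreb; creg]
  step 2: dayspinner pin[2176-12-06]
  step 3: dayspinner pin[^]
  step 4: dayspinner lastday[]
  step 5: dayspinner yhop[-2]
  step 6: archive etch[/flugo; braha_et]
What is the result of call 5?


Answer: 2174-12-31

Derivation:
-- archive etch(p→/bepri/fotreb, c→creg) ~> ToolError: no parent
-- dayspinner pin(d→2176-12-06) ~> 2176-12-06
-- dayspinner pin(d→^) ~> 2176-12-06
-- dayspinner lastday() ~> 2176-12-31
-- dayspinner yhop(n→-2) ~> 2174-12-31
-- archive etch(p→/flugo, c→braha_et) ~> created


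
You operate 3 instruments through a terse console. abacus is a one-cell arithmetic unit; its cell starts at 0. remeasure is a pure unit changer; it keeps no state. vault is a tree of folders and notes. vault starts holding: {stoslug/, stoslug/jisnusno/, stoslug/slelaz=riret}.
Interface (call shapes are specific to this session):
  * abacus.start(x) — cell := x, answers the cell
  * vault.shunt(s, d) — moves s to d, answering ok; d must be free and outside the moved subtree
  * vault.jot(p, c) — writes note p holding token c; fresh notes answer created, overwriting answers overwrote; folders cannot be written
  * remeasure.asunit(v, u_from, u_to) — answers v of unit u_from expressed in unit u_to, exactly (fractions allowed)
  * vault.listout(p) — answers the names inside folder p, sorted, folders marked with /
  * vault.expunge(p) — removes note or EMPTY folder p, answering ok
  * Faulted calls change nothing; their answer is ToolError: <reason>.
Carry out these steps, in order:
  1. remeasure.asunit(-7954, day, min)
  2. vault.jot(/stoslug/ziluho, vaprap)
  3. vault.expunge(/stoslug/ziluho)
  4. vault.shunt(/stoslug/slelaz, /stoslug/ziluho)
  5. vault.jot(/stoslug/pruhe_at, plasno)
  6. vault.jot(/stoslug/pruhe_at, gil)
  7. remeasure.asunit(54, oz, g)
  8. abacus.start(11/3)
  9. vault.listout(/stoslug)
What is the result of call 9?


Answer: [jisnusno/, pruhe_at, ziluho]

Derivation:
I run remeasure.asunit using v: -7954, u_from: day, u_to: min, giving -11453760.
I use vault.jot using p: /stoslug/ziluho, c: vaprap, and see created.
Calling vault.expunge using p: /stoslug/ziluho, and see ok.
Now I run vault.shunt using s: /stoslug/slelaz, d: /stoslug/ziluho, yielding ok.
Next I call vault.jot using p: /stoslug/pruhe_at, c: plasno, and see created.
I run vault.jot using p: /stoslug/pruhe_at, c: gil, giving overwrote.
I invoke remeasure.asunit using v: 54, u_from: oz, u_to: g, which returns 1224699399/800000.
I invoke abacus.start using x: 11/3, which returns 11/3.
Invoking vault.listout using p: /stoslug: [jisnusno/, pruhe_at, ziluho].


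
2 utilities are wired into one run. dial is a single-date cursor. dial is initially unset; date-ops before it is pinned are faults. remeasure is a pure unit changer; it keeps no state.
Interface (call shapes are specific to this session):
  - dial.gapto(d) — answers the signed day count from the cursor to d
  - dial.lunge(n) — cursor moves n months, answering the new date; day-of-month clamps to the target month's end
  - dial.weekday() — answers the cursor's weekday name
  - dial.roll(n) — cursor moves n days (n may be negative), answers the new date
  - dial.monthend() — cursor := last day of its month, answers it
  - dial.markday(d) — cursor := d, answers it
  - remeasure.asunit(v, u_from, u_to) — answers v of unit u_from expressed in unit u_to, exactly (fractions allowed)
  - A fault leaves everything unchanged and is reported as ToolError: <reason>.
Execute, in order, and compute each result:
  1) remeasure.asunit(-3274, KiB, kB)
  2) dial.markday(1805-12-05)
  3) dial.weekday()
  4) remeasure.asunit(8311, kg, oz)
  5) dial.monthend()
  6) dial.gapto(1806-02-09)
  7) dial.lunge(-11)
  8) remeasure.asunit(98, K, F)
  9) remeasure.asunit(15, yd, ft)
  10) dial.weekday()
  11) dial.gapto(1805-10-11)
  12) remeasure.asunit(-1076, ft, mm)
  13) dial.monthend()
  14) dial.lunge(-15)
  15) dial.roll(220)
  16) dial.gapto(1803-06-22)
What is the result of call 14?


Answer: 1803-10-31

Derivation:
Calling asunit passing v: -3274, u_from: KiB, u_to: kB, which returns -419072/125.
Using markday passing d: 1805-12-05, which returns 1805-12-05.
Invoking weekday, → Thursday.
Now I run asunit passing v: 8311, u_from: kg, u_to: oz, and see 13297600000000/45359237.
I invoke monthend(), — result: 1805-12-31.
I use gapto passing d: 1806-02-09, giving 40.
Then lunge passing n: -11, and get 1805-01-31.
Next I call asunit passing v: 98, u_from: K, u_to: F, and get -28327/100.
Calling asunit passing v: 15, u_from: yd, u_to: ft, yielding 45.
I use weekday, → Thursday.
I call gapto passing d: 1805-10-11, → 253.
Using asunit passing v: -1076, u_from: ft, u_to: mm, and see -1639824/5.
Calling monthend(): 1805-01-31.
Now I run lunge passing n: -15, and see 1803-10-31.
I use roll passing n: 220, giving 1804-06-07.
Then gapto passing d: 1803-06-22, and see -351.


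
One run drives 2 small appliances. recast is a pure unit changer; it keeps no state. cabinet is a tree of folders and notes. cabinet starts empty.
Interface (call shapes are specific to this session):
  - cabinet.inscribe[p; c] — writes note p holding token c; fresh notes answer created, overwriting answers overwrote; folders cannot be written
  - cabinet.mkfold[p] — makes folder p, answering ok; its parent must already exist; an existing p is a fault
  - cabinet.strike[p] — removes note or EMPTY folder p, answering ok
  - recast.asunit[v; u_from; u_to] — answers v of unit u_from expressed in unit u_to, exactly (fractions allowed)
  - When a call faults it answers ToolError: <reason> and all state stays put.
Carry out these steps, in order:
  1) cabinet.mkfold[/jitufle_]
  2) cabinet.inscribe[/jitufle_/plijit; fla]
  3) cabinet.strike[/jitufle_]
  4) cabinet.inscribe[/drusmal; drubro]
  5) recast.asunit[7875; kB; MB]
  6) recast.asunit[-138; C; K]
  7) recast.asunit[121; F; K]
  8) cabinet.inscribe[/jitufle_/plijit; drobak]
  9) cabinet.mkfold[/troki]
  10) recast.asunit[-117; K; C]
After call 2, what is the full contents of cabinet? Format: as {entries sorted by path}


Answer: {jitufle_/, jitufle_/plijit=fla}

Derivation:
>> mkfold(p→/jitufle_)
<< ok
>> inscribe(p→/jitufle_/plijit, c→fla)
<< created
>> strike(p→/jitufle_)
<< ToolError: not empty
>> inscribe(p→/drusmal, c→drubro)
<< created
>> asunit(v→7875, u_from→kB, u_to→MB)
<< 63/8
>> asunit(v→-138, u_from→C, u_to→K)
<< 2703/20
>> asunit(v→121, u_from→F, u_to→K)
<< 58067/180
>> inscribe(p→/jitufle_/plijit, c→drobak)
<< overwrote
>> mkfold(p→/troki)
<< ok
>> asunit(v→-117, u_from→K, u_to→C)
<< -7803/20


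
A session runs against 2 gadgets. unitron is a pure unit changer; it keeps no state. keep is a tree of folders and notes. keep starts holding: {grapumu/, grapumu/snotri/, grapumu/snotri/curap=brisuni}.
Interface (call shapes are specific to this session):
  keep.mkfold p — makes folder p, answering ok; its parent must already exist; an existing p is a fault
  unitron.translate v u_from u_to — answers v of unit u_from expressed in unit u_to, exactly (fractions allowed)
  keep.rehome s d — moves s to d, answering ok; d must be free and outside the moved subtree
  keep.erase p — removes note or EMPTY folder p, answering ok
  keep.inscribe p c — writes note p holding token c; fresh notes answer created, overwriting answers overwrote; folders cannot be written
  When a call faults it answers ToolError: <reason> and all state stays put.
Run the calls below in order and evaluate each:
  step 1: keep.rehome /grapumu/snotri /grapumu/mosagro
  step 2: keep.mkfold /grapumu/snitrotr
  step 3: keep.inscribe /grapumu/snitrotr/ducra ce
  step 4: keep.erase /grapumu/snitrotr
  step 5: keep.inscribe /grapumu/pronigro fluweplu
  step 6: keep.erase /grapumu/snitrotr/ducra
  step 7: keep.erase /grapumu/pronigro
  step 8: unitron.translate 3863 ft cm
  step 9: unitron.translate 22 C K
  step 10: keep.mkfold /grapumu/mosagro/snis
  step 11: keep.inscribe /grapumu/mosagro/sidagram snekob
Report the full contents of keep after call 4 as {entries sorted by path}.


I invoke keep.rehome(s→/grapumu/snotri, d→/grapumu/mosagro), giving ok.
Invoking keep.mkfold(p→/grapumu/snitrotr), and see ok.
Using keep.inscribe(p→/grapumu/snitrotr/ducra, c→ce), and see created.
I use keep.erase(p→/grapumu/snitrotr), which returns ToolError: not empty.
I use keep.inscribe(p→/grapumu/pronigro, c→fluweplu), which returns created.
Using keep.erase(p→/grapumu/snitrotr/ducra), and see ok.
I run keep.erase(p→/grapumu/pronigro), — result: ok.
Calling unitron.translate(v→3863, u_from→ft, u_to→cm), — result: 2943606/25.
Invoking unitron.translate(v→22, u_from→C, u_to→K), and observe 5903/20.
Calling keep.mkfold(p→/grapumu/mosagro/snis), giving ok.
Using keep.inscribe(p→/grapumu/mosagro/sidagram, c→snekob), yielding created.

Answer: {grapumu/, grapumu/mosagro/, grapumu/mosagro/curap=brisuni, grapumu/snitrotr/, grapumu/snitrotr/ducra=ce}


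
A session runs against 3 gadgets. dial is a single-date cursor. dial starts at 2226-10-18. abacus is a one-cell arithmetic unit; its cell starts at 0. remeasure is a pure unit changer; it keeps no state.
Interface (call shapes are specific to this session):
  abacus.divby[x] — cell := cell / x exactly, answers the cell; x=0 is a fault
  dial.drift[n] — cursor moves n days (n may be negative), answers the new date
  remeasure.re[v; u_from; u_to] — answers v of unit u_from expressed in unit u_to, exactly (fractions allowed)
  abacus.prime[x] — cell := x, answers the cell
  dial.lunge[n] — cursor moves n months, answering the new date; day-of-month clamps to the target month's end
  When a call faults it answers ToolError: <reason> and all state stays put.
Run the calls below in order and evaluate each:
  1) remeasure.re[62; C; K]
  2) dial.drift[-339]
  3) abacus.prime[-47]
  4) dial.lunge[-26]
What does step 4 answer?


Answer: 2223-09-13

Derivation:
Do: re[v: 62; u_from: C; u_to: K]
See: 6703/20
Do: drift[n: -339]
See: 2225-11-13
Do: prime[x: -47]
See: -47
Do: lunge[n: -26]
See: 2223-09-13


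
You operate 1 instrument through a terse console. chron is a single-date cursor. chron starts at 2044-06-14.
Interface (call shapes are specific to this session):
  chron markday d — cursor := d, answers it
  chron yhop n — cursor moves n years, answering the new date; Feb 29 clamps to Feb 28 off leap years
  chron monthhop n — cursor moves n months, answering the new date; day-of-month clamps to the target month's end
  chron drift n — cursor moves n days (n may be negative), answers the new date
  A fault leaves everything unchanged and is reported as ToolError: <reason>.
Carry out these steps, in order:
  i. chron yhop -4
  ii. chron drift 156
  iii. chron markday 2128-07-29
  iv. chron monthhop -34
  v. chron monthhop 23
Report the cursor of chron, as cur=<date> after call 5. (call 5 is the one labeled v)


Answer: cur=2127-08-29

Derivation:
% chron yhop n: -4
= 2040-06-14
% chron drift n: 156
= 2040-11-17
% chron markday d: 2128-07-29
= 2128-07-29
% chron monthhop n: -34
= 2125-09-29
% chron monthhop n: 23
= 2127-08-29


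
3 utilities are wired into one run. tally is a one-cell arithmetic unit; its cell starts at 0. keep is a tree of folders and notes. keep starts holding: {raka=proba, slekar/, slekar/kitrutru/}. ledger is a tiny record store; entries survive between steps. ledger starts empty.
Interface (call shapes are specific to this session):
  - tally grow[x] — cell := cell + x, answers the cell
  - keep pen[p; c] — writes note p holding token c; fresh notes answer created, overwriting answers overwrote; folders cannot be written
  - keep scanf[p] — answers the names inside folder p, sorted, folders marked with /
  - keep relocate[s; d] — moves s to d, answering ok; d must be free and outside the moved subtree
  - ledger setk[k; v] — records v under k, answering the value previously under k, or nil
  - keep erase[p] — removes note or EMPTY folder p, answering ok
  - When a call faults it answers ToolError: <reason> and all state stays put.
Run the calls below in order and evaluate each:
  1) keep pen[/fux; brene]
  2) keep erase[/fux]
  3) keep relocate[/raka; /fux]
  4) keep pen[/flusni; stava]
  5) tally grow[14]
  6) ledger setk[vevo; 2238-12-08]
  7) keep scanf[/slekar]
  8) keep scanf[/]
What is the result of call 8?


~$ keep pen p='/fux' c='brene'
:: created
~$ keep erase p='/fux'
:: ok
~$ keep relocate s='/raka' d='/fux'
:: ok
~$ keep pen p='/flusni' c='stava'
:: created
~$ tally grow x='14'
:: 14
~$ ledger setk k='vevo' v='2238-12-08'
:: nil
~$ keep scanf p='/slekar'
:: [kitrutru/]
~$ keep scanf p='/'
:: [flusni, fux, slekar/]

Answer: [flusni, fux, slekar/]


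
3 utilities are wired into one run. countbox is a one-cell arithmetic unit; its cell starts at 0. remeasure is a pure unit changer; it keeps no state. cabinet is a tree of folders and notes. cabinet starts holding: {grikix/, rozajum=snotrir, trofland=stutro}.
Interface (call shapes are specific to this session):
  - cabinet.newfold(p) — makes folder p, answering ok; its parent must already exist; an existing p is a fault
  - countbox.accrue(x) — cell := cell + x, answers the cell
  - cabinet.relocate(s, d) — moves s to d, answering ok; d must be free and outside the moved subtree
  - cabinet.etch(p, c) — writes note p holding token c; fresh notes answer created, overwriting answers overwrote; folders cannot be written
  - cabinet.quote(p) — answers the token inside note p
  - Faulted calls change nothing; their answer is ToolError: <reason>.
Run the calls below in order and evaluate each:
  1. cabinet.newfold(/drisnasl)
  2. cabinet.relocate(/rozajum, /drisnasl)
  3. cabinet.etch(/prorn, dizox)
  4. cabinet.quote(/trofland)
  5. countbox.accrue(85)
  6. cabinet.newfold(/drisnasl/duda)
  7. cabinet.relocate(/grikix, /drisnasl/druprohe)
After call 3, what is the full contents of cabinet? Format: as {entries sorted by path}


Act: cabinet.newfold[p='/drisnasl']
Obs: ok
Act: cabinet.relocate[s='/rozajum'; d='/drisnasl']
Obs: ToolError: exists
Act: cabinet.etch[p='/prorn'; c='dizox']
Obs: created
Act: cabinet.quote[p='/trofland']
Obs: stutro
Act: countbox.accrue[x='85']
Obs: 85
Act: cabinet.newfold[p='/drisnasl/duda']
Obs: ok
Act: cabinet.relocate[s='/grikix'; d='/drisnasl/druprohe']
Obs: ok

Answer: {drisnasl/, grikix/, prorn=dizox, rozajum=snotrir, trofland=stutro}


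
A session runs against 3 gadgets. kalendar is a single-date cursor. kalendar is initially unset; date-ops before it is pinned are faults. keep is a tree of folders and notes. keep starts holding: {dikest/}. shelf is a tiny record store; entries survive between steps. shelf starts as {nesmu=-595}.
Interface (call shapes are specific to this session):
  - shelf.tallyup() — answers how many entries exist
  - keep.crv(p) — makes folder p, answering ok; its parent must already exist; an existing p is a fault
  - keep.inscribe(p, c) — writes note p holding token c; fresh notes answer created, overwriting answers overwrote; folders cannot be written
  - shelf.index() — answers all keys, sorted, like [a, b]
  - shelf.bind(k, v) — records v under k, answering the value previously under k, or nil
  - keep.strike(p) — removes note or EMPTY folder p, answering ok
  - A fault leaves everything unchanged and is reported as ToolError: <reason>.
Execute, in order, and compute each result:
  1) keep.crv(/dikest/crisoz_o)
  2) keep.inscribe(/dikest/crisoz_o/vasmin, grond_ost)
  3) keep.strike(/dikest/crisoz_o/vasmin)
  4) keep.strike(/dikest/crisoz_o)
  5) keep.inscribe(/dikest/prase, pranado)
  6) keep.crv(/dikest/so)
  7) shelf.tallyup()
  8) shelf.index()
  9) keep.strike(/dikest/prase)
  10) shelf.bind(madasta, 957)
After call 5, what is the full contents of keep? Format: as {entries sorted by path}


Answer: {dikest/, dikest/prase=pranado}

Derivation:
·→ crv(/dikest/crisoz_o)
·← ok
·→ inscribe(/dikest/crisoz_o/vasmin, grond_ost)
·← created
·→ strike(/dikest/crisoz_o/vasmin)
·← ok
·→ strike(/dikest/crisoz_o)
·← ok
·→ inscribe(/dikest/prase, pranado)
·← created
·→ crv(/dikest/so)
·← ok
·→ tallyup()
·← 1
·→ index()
·← [nesmu]
·→ strike(/dikest/prase)
·← ok
·→ bind(madasta, 957)
·← nil


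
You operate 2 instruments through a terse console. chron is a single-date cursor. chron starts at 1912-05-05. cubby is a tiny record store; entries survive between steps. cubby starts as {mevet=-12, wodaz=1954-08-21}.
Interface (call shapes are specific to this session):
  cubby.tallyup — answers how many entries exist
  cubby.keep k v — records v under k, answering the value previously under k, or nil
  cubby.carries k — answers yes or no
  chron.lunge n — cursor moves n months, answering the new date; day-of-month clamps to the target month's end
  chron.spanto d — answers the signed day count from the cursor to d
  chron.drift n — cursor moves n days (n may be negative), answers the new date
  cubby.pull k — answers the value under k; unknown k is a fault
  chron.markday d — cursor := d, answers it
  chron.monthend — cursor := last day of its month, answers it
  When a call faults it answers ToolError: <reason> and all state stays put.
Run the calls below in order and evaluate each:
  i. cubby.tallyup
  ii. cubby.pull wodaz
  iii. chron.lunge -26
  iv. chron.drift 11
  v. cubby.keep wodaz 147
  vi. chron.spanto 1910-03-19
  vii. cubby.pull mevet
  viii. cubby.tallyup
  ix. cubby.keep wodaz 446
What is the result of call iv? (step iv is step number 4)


Answer: 1910-03-16

Derivation:
·→ tallyup()
·← 2
·→ pull(k→wodaz)
·← 1954-08-21
·→ lunge(n→-26)
·← 1910-03-05
·→ drift(n→11)
·← 1910-03-16
·→ keep(k→wodaz, v→147)
·← 1954-08-21
·→ spanto(d→1910-03-19)
·← 3
·→ pull(k→mevet)
·← -12
·→ tallyup()
·← 2
·→ keep(k→wodaz, v→446)
·← 147


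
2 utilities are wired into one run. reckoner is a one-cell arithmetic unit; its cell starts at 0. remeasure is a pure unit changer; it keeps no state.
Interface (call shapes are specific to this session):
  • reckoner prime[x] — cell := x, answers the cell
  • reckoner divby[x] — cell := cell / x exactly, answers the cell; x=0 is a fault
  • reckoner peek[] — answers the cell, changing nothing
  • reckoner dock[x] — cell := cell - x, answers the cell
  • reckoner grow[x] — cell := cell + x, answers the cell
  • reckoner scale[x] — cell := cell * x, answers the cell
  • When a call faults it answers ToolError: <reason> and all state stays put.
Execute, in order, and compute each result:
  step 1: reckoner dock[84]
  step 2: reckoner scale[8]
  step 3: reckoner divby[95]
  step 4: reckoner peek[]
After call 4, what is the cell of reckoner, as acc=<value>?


Answer: acc=-672/95

Derivation:
Step: reckoner dock[84]
Result: -84
Step: reckoner scale[8]
Result: -672
Step: reckoner divby[95]
Result: -672/95
Step: reckoner peek[]
Result: -672/95


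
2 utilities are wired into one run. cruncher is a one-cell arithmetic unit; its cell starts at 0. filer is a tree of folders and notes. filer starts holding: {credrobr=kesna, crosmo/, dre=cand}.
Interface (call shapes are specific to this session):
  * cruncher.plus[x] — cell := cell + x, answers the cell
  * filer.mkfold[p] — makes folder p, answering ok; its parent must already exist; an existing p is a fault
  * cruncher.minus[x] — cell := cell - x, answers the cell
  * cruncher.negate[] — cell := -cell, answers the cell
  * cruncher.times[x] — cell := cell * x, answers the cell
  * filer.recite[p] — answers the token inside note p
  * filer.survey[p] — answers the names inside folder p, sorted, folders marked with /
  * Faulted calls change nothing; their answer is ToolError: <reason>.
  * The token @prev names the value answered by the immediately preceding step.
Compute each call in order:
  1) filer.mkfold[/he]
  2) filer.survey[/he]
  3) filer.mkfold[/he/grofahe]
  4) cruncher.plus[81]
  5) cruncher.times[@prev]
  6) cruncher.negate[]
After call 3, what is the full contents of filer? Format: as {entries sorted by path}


Answer: {credrobr=kesna, crosmo/, dre=cand, he/, he/grofahe/}

Derivation:
Act: filer.mkfold[p=/he]
Obs: ok
Act: filer.survey[p=/he]
Obs: []
Act: filer.mkfold[p=/he/grofahe]
Obs: ok
Act: cruncher.plus[x=81]
Obs: 81
Act: cruncher.times[x=@prev]
Obs: 6561
Act: cruncher.negate[]
Obs: -6561


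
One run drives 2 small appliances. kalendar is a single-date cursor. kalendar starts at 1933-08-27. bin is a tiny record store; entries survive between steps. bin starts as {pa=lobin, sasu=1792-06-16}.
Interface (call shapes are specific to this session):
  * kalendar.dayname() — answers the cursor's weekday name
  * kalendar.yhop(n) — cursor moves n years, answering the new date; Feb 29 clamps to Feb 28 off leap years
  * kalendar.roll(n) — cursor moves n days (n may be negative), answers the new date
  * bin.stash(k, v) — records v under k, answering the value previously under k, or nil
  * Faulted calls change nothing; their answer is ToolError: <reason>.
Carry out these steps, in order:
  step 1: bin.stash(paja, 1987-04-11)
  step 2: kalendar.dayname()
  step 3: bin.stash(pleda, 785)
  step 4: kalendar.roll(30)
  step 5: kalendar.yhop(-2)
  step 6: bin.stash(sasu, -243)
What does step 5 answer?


$ stash k='paja' v='1987-04-11'
[out] nil
$ dayname
[out] Sunday
$ stash k='pleda' v='785'
[out] nil
$ roll n='30'
[out] 1933-09-26
$ yhop n='-2'
[out] 1931-09-26
$ stash k='sasu' v='-243'
[out] 1792-06-16

Answer: 1931-09-26


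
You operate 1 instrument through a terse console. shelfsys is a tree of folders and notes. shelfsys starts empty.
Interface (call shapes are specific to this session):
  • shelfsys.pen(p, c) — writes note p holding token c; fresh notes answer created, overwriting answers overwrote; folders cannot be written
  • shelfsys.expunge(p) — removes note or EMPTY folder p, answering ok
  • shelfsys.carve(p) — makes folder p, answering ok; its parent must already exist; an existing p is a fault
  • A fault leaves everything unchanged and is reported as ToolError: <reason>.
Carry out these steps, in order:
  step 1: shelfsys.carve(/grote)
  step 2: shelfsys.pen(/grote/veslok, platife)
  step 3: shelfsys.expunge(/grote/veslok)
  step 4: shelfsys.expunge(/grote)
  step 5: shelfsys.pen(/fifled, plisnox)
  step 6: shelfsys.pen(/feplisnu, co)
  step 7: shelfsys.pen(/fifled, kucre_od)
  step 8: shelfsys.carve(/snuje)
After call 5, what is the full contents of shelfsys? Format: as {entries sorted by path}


Step: shelfsys.carve[/grote]
Result: ok
Step: shelfsys.pen[/grote/veslok; platife]
Result: created
Step: shelfsys.expunge[/grote/veslok]
Result: ok
Step: shelfsys.expunge[/grote]
Result: ok
Step: shelfsys.pen[/fifled; plisnox]
Result: created
Step: shelfsys.pen[/feplisnu; co]
Result: created
Step: shelfsys.pen[/fifled; kucre_od]
Result: overwrote
Step: shelfsys.carve[/snuje]
Result: ok

Answer: {fifled=plisnox}


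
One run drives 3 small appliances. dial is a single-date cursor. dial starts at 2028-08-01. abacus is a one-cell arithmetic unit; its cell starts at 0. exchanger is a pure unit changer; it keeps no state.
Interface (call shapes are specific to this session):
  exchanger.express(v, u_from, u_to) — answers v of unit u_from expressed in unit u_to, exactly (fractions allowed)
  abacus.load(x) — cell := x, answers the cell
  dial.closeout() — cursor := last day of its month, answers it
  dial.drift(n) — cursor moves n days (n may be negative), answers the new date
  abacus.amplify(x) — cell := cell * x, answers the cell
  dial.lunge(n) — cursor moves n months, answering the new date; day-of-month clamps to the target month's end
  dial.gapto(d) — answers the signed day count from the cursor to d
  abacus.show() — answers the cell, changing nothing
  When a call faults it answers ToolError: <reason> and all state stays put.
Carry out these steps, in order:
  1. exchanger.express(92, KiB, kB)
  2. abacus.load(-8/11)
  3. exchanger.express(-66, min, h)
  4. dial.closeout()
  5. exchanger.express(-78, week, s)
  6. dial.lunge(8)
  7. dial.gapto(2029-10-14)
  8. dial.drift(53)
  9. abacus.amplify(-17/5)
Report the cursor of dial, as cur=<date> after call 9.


==> exchanger.express(v=92, u_from=KiB, u_to=kB)
<== 11776/125
==> abacus.load(x=-8/11)
<== -8/11
==> exchanger.express(v=-66, u_from=min, u_to=h)
<== -11/10
==> dial.closeout()
<== 2028-08-31
==> exchanger.express(v=-78, u_from=week, u_to=s)
<== -47174400
==> dial.lunge(n=8)
<== 2029-04-30
==> dial.gapto(d=2029-10-14)
<== 167
==> dial.drift(n=53)
<== 2029-06-22
==> abacus.amplify(x=-17/5)
<== 136/55

Answer: cur=2029-06-22


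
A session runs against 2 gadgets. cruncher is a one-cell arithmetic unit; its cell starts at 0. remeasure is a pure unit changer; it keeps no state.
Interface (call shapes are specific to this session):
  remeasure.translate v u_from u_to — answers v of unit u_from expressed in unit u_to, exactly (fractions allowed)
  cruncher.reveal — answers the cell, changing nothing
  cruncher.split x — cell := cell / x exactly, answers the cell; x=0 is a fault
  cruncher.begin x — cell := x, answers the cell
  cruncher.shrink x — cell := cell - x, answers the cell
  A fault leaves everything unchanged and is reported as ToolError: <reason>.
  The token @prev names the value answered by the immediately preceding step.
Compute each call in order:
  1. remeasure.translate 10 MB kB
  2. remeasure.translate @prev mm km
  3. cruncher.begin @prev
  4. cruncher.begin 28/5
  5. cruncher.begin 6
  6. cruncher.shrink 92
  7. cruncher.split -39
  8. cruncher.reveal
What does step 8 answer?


Answer: 86/39

Derivation:
Using remeasure.translate with v=10, u_from=MB, u_to=kB: 10000.
Invoking remeasure.translate with v=@prev, u_from=mm, u_to=km, giving 1/100.
Invoking cruncher.begin with x=@prev, → 1/100.
I call cruncher.begin with x=28/5, — result: 28/5.
I invoke cruncher.begin with x=6, → 6.
Invoking cruncher.shrink with x=92, → -86.
Then cruncher.split with x=-39, — result: 86/39.
I call cruncher.reveal(), which returns 86/39.


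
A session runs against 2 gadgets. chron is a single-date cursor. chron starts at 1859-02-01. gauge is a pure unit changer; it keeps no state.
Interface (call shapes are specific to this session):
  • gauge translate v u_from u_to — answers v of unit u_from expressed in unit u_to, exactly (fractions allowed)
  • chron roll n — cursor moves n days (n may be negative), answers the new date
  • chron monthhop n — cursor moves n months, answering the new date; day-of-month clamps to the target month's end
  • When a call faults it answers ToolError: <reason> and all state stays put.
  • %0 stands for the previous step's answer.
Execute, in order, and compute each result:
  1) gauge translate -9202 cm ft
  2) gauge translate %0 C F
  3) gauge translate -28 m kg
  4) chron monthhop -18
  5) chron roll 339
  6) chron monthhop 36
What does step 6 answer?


CALL gauge translate[v→-9202; u_from→cm; u_to→ft]
RET  -115025/381
CALL gauge translate[v→%0; u_from→C; u_to→F]
RET  -64951/127
CALL gauge translate[v→-28; u_from→m; u_to→kg]
RET  ToolError: incompatible units
CALL chron monthhop[n→-18]
RET  1857-08-01
CALL chron roll[n→339]
RET  1858-07-06
CALL chron monthhop[n→36]
RET  1861-07-06

Answer: 1861-07-06


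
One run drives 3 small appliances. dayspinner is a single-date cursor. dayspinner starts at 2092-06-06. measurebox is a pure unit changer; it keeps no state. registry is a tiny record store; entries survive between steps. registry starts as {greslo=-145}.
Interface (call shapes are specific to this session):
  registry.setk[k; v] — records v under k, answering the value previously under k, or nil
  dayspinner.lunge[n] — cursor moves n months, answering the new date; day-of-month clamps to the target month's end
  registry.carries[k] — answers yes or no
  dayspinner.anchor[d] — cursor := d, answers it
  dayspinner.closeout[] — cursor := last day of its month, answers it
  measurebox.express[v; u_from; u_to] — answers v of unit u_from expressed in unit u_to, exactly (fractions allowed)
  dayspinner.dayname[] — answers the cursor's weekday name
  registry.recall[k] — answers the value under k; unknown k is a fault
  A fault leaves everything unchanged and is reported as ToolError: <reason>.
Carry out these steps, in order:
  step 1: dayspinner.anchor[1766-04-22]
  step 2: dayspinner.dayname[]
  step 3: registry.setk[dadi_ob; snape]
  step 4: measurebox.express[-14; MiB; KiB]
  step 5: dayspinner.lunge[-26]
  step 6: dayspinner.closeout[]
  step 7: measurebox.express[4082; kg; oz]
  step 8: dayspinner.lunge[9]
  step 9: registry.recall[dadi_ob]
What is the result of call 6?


Answer: 1764-02-29

Derivation:
~$ anchor d='1766-04-22'
:: 1766-04-22
~$ dayname
:: Tuesday
~$ setk k='dadi_ob' v='snape'
:: nil
~$ express v='-14' u_from='MiB' u_to='KiB'
:: -14336
~$ lunge n='-26'
:: 1764-02-22
~$ closeout
:: 1764-02-29
~$ express v='4082' u_from='kg' u_to='oz'
:: 6531200000000/45359237
~$ lunge n='9'
:: 1764-11-29
~$ recall k='dadi_ob'
:: snape


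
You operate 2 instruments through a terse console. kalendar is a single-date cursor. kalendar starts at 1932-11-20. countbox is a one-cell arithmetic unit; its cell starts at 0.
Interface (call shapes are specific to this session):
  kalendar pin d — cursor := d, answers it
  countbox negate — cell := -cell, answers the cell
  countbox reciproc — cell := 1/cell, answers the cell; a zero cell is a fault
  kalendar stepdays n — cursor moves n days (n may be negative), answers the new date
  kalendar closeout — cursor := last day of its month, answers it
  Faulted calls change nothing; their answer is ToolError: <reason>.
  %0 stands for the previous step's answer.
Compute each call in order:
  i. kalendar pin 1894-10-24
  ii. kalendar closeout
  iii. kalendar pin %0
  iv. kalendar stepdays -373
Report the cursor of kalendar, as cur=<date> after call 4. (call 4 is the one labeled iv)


-> kalendar pin(1894-10-24)
<- 1894-10-24
-> kalendar closeout()
<- 1894-10-31
-> kalendar pin(%0)
<- 1894-10-31
-> kalendar stepdays(-373)
<- 1893-10-23

Answer: cur=1893-10-23


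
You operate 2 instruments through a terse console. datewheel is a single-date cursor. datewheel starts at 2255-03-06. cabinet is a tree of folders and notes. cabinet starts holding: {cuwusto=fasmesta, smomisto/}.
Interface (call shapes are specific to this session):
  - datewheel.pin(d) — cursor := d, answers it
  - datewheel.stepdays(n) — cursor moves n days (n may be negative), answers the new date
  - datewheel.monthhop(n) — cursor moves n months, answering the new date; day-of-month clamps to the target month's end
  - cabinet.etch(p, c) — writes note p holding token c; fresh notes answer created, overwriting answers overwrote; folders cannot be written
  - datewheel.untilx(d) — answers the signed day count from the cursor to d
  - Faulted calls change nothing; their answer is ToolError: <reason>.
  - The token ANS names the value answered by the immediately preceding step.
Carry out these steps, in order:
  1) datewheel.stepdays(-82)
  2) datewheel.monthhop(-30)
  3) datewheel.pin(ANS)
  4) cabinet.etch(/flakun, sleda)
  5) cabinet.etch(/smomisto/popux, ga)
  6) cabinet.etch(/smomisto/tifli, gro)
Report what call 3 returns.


! datewheel.stepdays(n='-82') == 2254-12-14
! datewheel.monthhop(n='-30') == 2252-06-14
! datewheel.pin(d='ANS') == 2252-06-14
! cabinet.etch(p='/flakun', c='sleda') == created
! cabinet.etch(p='/smomisto/popux', c='ga') == created
! cabinet.etch(p='/smomisto/tifli', c='gro') == created

Answer: 2252-06-14


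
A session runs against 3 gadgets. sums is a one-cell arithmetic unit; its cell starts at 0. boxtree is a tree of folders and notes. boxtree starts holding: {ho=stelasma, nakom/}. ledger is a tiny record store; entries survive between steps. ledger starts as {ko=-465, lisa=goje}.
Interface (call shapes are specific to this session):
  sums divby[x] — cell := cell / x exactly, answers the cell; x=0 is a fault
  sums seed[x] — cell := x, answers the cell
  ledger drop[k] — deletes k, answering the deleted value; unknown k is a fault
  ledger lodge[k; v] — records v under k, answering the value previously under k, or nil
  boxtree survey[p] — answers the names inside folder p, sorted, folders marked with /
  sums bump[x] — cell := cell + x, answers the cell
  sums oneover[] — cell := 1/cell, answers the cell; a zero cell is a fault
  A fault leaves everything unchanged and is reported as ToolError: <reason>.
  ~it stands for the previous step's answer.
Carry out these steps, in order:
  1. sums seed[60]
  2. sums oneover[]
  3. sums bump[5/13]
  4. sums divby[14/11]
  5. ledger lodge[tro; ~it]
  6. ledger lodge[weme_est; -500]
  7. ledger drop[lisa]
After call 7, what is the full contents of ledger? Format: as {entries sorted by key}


[in] sums seed x='60'
[out] 60
[in] sums oneover
[out] 1/60
[in] sums bump x='5/13'
[out] 313/780
[in] sums divby x='14/11'
[out] 3443/10920
[in] ledger lodge k='tro' v='~it'
[out] nil
[in] ledger lodge k='weme_est' v='-500'
[out] nil
[in] ledger drop k='lisa'
[out] goje

Answer: {ko=-465, tro=3443/10920, weme_est=-500}


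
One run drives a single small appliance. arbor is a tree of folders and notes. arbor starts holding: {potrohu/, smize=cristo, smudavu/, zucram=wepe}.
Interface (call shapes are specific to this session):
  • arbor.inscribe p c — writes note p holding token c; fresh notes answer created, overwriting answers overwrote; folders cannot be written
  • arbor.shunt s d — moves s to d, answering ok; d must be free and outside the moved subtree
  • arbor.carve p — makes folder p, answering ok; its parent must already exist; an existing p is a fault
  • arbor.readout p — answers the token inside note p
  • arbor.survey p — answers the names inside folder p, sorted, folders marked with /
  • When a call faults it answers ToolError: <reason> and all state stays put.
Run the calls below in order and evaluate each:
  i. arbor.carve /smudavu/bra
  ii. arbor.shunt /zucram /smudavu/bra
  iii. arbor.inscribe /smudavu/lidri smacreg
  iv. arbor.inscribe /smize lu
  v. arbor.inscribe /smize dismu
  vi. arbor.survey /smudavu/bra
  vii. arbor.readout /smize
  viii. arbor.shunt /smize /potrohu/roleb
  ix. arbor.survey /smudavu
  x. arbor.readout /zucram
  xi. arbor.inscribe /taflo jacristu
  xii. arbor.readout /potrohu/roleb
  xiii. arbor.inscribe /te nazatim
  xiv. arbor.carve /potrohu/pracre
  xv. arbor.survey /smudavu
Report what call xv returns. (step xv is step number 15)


Answer: [bra/, lidri]

Derivation:
// 1. arbor.carve(p='/smudavu/bra') : ok
// 2. arbor.shunt(s='/zucram', d='/smudavu/bra') : ToolError: exists
// 3. arbor.inscribe(p='/smudavu/lidri', c='smacreg') : created
// 4. arbor.inscribe(p='/smize', c='lu') : overwrote
// 5. arbor.inscribe(p='/smize', c='dismu') : overwrote
// 6. arbor.survey(p='/smudavu/bra') : []
// 7. arbor.readout(p='/smize') : dismu
// 8. arbor.shunt(s='/smize', d='/potrohu/roleb') : ok
// 9. arbor.survey(p='/smudavu') : [bra/, lidri]
// 10. arbor.readout(p='/zucram') : wepe
// 11. arbor.inscribe(p='/taflo', c='jacristu') : created
// 12. arbor.readout(p='/potrohu/roleb') : dismu
// 13. arbor.inscribe(p='/te', c='nazatim') : created
// 14. arbor.carve(p='/potrohu/pracre') : ok
// 15. arbor.survey(p='/smudavu') : [bra/, lidri]


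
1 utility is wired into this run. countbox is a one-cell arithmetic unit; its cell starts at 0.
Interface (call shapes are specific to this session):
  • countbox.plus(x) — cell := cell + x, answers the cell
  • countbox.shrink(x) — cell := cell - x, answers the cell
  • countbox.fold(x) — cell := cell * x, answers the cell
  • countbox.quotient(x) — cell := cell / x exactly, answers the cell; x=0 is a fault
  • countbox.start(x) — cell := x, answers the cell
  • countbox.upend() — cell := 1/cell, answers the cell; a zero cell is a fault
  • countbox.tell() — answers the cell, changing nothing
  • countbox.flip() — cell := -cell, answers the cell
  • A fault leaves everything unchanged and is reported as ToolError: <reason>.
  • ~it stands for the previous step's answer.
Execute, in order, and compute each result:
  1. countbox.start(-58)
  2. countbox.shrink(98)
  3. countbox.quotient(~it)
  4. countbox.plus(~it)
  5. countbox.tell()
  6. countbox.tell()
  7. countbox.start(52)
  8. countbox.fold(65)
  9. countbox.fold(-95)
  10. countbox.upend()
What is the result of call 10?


! 1. countbox.start(x→-58) : -58
! 2. countbox.shrink(x→98) : -156
! 3. countbox.quotient(x→~it) : 1
! 4. countbox.plus(x→~it) : 2
! 5. countbox.tell() : 2
! 6. countbox.tell() : 2
! 7. countbox.start(x→52) : 52
! 8. countbox.fold(x→65) : 3380
! 9. countbox.fold(x→-95) : -321100
! 10. countbox.upend() : -1/321100

Answer: -1/321100


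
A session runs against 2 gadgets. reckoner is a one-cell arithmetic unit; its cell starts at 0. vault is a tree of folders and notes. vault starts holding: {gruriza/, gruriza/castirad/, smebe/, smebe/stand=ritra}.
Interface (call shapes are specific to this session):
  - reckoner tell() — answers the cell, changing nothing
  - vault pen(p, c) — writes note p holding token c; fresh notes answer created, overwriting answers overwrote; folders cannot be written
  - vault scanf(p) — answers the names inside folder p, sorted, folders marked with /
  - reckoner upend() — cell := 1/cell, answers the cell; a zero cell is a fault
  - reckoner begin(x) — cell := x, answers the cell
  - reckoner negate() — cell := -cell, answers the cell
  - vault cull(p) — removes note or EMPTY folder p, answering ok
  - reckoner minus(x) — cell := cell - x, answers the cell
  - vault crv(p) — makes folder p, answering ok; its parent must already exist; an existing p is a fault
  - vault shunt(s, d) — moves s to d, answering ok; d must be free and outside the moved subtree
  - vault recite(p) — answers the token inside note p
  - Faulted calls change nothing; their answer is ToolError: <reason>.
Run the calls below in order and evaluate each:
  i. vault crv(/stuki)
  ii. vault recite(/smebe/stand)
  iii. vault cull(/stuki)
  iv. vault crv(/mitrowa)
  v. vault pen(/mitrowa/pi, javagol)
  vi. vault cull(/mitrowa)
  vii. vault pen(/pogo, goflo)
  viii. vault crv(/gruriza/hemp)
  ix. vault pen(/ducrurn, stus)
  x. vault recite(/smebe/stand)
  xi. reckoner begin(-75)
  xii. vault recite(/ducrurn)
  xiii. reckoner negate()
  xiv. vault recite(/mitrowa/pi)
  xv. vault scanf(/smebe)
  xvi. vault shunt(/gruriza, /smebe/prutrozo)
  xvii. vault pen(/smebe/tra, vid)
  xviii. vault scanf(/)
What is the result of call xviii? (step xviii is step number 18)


·→ vault crv(/stuki)
·← ok
·→ vault recite(/smebe/stand)
·← ritra
·→ vault cull(/stuki)
·← ok
·→ vault crv(/mitrowa)
·← ok
·→ vault pen(/mitrowa/pi, javagol)
·← created
·→ vault cull(/mitrowa)
·← ToolError: not empty
·→ vault pen(/pogo, goflo)
·← created
·→ vault crv(/gruriza/hemp)
·← ok
·→ vault pen(/ducrurn, stus)
·← created
·→ vault recite(/smebe/stand)
·← ritra
·→ reckoner begin(-75)
·← -75
·→ vault recite(/ducrurn)
·← stus
·→ reckoner negate()
·← 75
·→ vault recite(/mitrowa/pi)
·← javagol
·→ vault scanf(/smebe)
·← [stand]
·→ vault shunt(/gruriza, /smebe/prutrozo)
·← ok
·→ vault pen(/smebe/tra, vid)
·← created
·→ vault scanf(/)
·← [ducrurn, mitrowa/, pogo, smebe/]

Answer: [ducrurn, mitrowa/, pogo, smebe/]
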